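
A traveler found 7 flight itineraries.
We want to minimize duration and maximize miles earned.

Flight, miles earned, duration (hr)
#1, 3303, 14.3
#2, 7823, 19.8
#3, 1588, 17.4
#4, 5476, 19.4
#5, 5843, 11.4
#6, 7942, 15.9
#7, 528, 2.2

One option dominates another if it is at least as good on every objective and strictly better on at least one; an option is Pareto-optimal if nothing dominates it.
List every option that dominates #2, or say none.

#6

#6: miles earned 7942≥7823, duration 15.9≤19.8 — dominates #2.
Others (#1, #3, #4, #5, #7) are each worse than #2 on at least one objective.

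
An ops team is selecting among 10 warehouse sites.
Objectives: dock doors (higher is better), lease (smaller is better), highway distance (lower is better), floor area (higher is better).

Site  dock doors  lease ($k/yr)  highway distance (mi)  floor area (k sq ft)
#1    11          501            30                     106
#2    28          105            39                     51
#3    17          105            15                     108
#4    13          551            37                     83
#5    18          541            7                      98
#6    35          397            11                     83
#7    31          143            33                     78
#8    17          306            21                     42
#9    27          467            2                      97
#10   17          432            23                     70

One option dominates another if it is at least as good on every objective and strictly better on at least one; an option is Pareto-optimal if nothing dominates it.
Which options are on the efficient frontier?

#2, #3, #5, #6, #7, #9

#1: dominated by #3 (dock doors 17≥11, lease 105≤501, highway distance 15≤30, floor area 108≥106).
#2: not dominated.
#3: not dominated (best floor area).
#4: dominated by #3 (dock doors 17≥13, lease 105≤551, highway distance 15≤37, floor area 108≥83).
#5: not dominated.
#6: not dominated (best dock doors).
#7: not dominated.
#8: dominated by #3 (dock doors 17≥17, lease 105≤306, highway distance 15≤21, floor area 108≥42).
#9: not dominated (best highway distance).
#10: dominated by #3 (dock doors 17≥17, lease 105≤432, highway distance 15≤23, floor area 108≥70).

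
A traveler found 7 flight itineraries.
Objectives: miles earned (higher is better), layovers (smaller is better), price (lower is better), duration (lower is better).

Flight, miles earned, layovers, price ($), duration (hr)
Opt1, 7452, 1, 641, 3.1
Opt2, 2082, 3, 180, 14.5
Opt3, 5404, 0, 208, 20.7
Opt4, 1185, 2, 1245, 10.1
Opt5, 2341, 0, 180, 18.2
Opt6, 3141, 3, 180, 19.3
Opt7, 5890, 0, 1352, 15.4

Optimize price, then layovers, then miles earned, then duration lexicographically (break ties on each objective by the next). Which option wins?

First minimize price: best is 180, kept {Opt2, Opt5, Opt6}.
Then minimize layovers: best is 0, kept {Opt5}.

Opt5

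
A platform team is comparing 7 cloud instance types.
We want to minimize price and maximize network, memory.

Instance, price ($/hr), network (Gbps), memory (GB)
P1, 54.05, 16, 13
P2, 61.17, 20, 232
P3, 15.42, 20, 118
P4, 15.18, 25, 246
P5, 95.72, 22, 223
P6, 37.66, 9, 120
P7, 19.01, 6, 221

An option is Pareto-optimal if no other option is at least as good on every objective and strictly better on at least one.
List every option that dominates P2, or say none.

P4: price 15.18≤61.17, network 25≥20, memory 246≥232 — dominates P2.
Others (P1, P3, P5, P6, P7) are each worse than P2 on at least one objective.

P4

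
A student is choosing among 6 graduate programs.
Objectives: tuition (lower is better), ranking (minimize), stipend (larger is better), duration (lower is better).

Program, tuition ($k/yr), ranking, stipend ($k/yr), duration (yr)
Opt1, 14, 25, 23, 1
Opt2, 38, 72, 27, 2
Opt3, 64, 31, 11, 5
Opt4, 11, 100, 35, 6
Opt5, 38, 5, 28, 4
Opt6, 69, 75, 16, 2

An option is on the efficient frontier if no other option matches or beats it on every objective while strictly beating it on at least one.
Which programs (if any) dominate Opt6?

Opt1: tuition 14≤69, ranking 25≤75, stipend 23≥16, duration 1≤2 — dominates Opt6.
Opt2: tuition 38≤69, ranking 72≤75, stipend 27≥16, duration 2≤2 — dominates Opt6.
Others (Opt3, Opt4, Opt5) are each worse than Opt6 on at least one objective.

Opt1, Opt2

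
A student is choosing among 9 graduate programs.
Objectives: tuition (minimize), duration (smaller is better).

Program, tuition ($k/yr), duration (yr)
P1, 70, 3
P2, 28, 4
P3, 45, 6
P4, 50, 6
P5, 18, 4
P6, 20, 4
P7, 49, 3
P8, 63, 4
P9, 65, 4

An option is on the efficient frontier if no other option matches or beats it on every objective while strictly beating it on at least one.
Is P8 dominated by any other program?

Yes

P2 vs P8: tuition 28≤63, duration 4≤4 — P2 is at least as good on every objective and strictly better on at least one, so P2 dominates P8.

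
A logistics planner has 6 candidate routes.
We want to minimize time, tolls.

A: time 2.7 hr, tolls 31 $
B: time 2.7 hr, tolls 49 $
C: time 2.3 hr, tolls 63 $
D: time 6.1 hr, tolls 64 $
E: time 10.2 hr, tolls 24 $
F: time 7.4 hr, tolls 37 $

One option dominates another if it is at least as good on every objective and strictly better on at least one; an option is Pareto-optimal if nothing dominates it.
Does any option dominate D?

A vs D: time 2.7≤6.1, tolls 31≤64 — A is at least as good on every objective and strictly better on at least one, so A dominates D.

Yes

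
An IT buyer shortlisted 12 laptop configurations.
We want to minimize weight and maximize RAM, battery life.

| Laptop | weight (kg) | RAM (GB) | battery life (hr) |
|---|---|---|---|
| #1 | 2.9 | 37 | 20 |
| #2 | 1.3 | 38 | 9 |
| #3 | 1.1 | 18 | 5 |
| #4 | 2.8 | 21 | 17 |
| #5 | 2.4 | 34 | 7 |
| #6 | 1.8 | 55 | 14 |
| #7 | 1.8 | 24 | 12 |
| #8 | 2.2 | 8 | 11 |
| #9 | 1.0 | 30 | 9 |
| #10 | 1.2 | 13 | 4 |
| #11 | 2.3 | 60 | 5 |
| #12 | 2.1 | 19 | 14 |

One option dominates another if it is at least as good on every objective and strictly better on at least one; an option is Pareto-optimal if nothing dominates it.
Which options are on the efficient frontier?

#1: not dominated (best battery life).
#2: not dominated.
#3: dominated by #9 (weight 1.0≤1.1, RAM 30≥18, battery life 9≥5).
#4: not dominated.
#5: dominated by #2 (weight 1.3≤2.4, RAM 38≥34, battery life 9≥7).
#6: not dominated.
#7: dominated by #6 (weight 1.8≤1.8, RAM 55≥24, battery life 14≥12).
#8: dominated by #6 (weight 1.8≤2.2, RAM 55≥8, battery life 14≥11).
#9: not dominated (best weight).
#10: dominated by #3 (weight 1.1≤1.2, RAM 18≥13, battery life 5≥4).
#11: not dominated (best RAM).
#12: dominated by #6 (weight 1.8≤2.1, RAM 55≥19, battery life 14≥14).

#1, #2, #4, #6, #9, #11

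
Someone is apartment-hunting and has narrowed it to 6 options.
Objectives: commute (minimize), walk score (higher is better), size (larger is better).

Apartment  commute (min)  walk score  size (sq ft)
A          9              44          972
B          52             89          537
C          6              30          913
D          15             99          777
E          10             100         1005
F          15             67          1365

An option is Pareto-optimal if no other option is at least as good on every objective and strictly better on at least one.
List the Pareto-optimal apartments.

A: not dominated.
B: dominated by D (commute 15≤52, walk score 99≥89, size 777≥537).
C: not dominated (best commute).
D: dominated by E (commute 10≤15, walk score 100≥99, size 1005≥777).
E: not dominated (best walk score).
F: not dominated (best size).

A, C, E, F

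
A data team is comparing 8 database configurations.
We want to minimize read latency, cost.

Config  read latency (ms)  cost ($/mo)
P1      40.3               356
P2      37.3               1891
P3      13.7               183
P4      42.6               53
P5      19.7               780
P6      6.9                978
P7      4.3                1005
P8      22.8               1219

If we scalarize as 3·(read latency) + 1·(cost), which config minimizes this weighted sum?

P1: 3·40.3 + 1·356 = 476.9
P2: 3·37.3 + 1·1891 = 2002.9
P3: 3·13.7 + 1·183 = 224.1
P4: 3·42.6 + 1·53 = 180.8
P5: 3·19.7 + 1·780 = 839.1
P6: 3·6.9 + 1·978 = 998.7
P7: 3·4.3 + 1·1005 = 1017.9
P8: 3·22.8 + 1·1219 = 1287.4
Lowest: P4 at 180.8.

P4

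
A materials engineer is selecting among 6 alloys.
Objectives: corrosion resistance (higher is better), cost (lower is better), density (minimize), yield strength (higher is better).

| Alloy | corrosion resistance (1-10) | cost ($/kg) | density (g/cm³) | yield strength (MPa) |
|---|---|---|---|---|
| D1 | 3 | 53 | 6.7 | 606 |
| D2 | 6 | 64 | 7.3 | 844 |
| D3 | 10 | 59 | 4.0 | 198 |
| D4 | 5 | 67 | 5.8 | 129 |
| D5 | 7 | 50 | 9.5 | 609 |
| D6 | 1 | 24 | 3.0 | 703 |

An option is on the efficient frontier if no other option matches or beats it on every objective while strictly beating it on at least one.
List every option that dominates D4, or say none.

D3

D3: corrosion resistance 10≥5, cost 59≤67, density 4.0≤5.8, yield strength 198≥129 — dominates D4.
Others (D1, D2, D5, D6) are each worse than D4 on at least one objective.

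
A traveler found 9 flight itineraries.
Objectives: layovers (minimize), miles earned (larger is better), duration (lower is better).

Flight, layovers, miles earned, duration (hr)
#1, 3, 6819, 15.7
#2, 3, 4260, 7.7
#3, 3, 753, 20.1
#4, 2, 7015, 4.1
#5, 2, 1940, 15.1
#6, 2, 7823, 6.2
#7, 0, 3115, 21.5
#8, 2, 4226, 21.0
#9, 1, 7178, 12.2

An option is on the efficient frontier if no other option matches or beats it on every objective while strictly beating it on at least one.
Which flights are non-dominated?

#1: dominated by #4 (layovers 2≤3, miles earned 7015≥6819, duration 4.1≤15.7).
#2: dominated by #4 (layovers 2≤3, miles earned 7015≥4260, duration 4.1≤7.7).
#3: dominated by #1 (layovers 3≤3, miles earned 6819≥753, duration 15.7≤20.1).
#4: not dominated (best duration).
#5: dominated by #4 (layovers 2≤2, miles earned 7015≥1940, duration 4.1≤15.1).
#6: not dominated (best miles earned).
#7: not dominated (best layovers).
#8: dominated by #4 (layovers 2≤2, miles earned 7015≥4226, duration 4.1≤21.0).
#9: not dominated.

#4, #6, #7, #9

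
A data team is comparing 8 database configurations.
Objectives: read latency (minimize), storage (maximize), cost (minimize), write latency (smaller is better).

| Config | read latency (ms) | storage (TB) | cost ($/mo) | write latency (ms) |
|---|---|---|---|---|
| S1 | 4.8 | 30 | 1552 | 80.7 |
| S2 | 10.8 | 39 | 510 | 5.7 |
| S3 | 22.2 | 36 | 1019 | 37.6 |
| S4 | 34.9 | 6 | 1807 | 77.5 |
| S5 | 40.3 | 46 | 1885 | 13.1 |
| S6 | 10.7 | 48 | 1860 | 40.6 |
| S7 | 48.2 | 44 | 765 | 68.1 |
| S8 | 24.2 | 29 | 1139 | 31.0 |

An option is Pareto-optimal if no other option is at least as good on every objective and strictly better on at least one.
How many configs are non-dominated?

S1: not dominated (best read latency).
S2: not dominated (best cost).
S3: dominated by S2 (read latency 10.8≤22.2, storage 39≥36, cost 510≤1019, write latency 5.7≤37.6).
S4: dominated by S2 (read latency 10.8≤34.9, storage 39≥6, cost 510≤1807, write latency 5.7≤77.5).
S5: not dominated.
S6: not dominated (best storage).
S7: not dominated.
S8: dominated by S2 (read latency 10.8≤24.2, storage 39≥29, cost 510≤1139, write latency 5.7≤31.0).
Pareto-optimal: S1, S2, S5, S6, S7 → 5.

5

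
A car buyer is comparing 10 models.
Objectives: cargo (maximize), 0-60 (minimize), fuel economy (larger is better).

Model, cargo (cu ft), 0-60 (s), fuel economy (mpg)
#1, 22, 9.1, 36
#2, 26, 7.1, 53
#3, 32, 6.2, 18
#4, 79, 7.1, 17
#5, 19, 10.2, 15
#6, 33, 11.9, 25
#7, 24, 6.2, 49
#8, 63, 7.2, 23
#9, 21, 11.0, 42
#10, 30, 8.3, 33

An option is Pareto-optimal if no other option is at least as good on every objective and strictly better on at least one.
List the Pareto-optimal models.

#1: dominated by #2 (cargo 26≥22, 0-60 7.1≤9.1, fuel economy 53≥36).
#2: not dominated (best fuel economy).
#3: not dominated.
#4: not dominated (best cargo).
#5: dominated by #1 (cargo 22≥19, 0-60 9.1≤10.2, fuel economy 36≥15).
#6: not dominated.
#7: not dominated.
#8: not dominated.
#9: dominated by #2 (cargo 26≥21, 0-60 7.1≤11.0, fuel economy 53≥42).
#10: not dominated.

#2, #3, #4, #6, #7, #8, #10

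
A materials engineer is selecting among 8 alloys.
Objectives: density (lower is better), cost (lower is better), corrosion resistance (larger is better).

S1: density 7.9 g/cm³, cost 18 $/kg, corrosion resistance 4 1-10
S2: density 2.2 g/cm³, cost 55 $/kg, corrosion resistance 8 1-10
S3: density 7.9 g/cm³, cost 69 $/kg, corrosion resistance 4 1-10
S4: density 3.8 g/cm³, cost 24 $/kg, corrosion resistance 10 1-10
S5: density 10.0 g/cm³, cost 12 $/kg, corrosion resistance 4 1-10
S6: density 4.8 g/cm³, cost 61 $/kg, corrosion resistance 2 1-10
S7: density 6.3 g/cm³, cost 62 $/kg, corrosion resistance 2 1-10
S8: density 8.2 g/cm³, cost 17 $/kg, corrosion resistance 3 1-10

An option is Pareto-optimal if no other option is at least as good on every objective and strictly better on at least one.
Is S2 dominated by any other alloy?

S1: worse on density (7.9 vs 2.2).
S3: worse on density (7.9 vs 2.2).
S4: worse on density (3.8 vs 2.2).
S5: worse on density (10.0 vs 2.2).
S6: worse on density (4.8 vs 2.2).
S7: worse on density (6.3 vs 2.2).
S8: worse on density (8.2 vs 2.2).
No option is at least as good as S2 on every objective and strictly better on one.

No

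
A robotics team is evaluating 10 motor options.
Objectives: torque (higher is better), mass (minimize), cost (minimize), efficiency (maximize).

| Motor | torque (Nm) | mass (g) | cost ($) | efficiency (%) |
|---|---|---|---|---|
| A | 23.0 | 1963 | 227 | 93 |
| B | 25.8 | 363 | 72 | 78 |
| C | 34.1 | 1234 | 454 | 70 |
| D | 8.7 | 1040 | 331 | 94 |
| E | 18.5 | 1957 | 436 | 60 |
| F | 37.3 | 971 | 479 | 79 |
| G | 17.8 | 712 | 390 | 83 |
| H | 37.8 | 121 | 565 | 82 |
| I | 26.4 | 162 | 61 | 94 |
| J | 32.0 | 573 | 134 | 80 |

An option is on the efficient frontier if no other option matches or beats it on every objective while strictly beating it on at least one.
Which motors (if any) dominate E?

B: torque 25.8≥18.5, mass 363≤1957, cost 72≤436, efficiency 78≥60 — dominates E.
I: torque 26.4≥18.5, mass 162≤1957, cost 61≤436, efficiency 94≥60 — dominates E.
J: torque 32.0≥18.5, mass 573≤1957, cost 134≤436, efficiency 80≥60 — dominates E.
Others (A, C, D, F, G, H) are each worse than E on at least one objective.

B, I, J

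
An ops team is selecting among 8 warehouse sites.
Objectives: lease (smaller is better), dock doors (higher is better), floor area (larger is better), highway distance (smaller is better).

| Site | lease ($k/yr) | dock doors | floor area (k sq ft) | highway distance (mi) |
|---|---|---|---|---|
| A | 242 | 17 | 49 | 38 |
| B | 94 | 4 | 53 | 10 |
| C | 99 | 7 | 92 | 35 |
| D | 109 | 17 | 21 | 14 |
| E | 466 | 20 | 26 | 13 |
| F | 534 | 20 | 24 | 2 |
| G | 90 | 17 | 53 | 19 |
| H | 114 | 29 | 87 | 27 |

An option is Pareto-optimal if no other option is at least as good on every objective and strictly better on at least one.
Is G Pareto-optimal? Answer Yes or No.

Yes

A: worse on lease (242 vs 90).
B: worse on lease (94 vs 90).
C: worse on lease (99 vs 90).
D: worse on lease (109 vs 90).
E: worse on lease (466 vs 90).
F: worse on lease (534 vs 90).
H: worse on lease (114 vs 90).
No option is at least as good as G on every objective and strictly better on one.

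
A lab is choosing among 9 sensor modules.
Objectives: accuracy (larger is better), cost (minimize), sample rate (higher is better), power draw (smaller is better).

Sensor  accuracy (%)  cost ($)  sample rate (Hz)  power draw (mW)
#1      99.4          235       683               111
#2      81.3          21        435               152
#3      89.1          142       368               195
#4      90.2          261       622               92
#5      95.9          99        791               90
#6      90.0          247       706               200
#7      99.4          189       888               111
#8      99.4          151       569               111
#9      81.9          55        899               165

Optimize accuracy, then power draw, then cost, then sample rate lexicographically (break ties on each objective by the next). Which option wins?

#8

First maximize accuracy: best is 99.4, kept {#1, #7, #8}.
Then minimize power draw: best is 111, kept {#1, #7, #8}.
Then minimize cost: best is 151, kept {#8}.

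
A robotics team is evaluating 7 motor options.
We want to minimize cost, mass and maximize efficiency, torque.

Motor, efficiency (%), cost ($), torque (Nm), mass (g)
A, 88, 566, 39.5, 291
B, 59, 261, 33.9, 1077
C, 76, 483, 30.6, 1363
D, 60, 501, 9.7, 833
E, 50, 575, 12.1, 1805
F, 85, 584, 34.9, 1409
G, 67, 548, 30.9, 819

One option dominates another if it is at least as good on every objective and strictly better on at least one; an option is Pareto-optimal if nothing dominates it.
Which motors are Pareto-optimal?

A, B, C, D, G

A: not dominated (best efficiency).
B: not dominated (best cost).
C: not dominated.
D: not dominated.
E: dominated by A (efficiency 88≥50, cost 566≤575, torque 39.5≥12.1, mass 291≤1805).
F: dominated by A (efficiency 88≥85, cost 566≤584, torque 39.5≥34.9, mass 291≤1409).
G: not dominated.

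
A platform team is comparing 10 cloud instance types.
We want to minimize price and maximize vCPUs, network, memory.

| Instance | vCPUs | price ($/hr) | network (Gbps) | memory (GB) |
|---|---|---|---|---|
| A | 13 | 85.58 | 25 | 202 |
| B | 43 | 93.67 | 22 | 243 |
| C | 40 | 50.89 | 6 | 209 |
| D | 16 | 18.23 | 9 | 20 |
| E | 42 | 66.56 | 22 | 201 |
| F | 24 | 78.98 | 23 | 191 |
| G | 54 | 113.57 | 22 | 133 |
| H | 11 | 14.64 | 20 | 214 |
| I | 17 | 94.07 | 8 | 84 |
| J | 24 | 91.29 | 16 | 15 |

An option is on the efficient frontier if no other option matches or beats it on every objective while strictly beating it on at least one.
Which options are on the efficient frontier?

A: not dominated (best network).
B: not dominated (best memory).
C: not dominated.
D: not dominated.
E: not dominated.
F: not dominated.
G: not dominated (best vCPUs).
H: not dominated (best price).
I: dominated by B (vCPUs 43≥17, price 93.67≤94.07, network 22≥8, memory 243≥84).
J: dominated by E (vCPUs 42≥24, price 66.56≤91.29, network 22≥16, memory 201≥15).

A, B, C, D, E, F, G, H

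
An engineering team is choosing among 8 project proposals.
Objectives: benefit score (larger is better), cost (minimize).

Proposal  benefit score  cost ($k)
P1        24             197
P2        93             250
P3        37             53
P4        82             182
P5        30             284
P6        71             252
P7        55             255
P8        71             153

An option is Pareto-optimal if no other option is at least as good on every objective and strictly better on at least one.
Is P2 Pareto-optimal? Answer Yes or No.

Yes

P1: worse on benefit score (24 vs 93).
P3: worse on benefit score (37 vs 93).
P4: worse on benefit score (82 vs 93).
P5: worse on benefit score (30 vs 93).
P6: worse on benefit score (71 vs 93).
P7: worse on benefit score (55 vs 93).
P8: worse on benefit score (71 vs 93).
No option is at least as good as P2 on every objective and strictly better on one.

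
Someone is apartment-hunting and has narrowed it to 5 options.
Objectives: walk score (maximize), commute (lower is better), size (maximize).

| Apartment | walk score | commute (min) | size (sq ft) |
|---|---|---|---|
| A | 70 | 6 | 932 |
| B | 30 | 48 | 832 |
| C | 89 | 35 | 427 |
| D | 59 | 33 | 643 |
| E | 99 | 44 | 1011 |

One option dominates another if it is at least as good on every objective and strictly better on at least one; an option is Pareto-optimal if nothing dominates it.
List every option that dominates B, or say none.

A: walk score 70≥30, commute 6≤48, size 932≥832 — dominates B.
E: walk score 99≥30, commute 44≤48, size 1011≥832 — dominates B.
Others (C, D) are each worse than B on at least one objective.

A, E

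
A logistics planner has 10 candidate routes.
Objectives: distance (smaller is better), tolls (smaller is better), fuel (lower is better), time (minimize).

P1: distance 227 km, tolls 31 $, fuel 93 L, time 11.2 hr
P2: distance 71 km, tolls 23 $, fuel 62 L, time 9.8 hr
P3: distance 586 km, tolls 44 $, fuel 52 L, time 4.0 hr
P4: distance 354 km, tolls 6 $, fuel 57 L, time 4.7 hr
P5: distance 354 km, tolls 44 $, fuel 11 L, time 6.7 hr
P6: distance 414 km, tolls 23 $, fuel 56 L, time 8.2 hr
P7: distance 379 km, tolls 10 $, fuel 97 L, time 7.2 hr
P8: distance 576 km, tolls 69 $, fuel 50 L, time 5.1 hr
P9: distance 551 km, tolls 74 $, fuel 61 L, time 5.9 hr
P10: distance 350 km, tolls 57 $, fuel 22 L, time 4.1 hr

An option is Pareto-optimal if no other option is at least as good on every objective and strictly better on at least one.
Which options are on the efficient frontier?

P2, P3, P4, P5, P6, P10

P1: dominated by P2 (distance 71≤227, tolls 23≤31, fuel 62≤93, time 9.8≤11.2).
P2: not dominated (best distance).
P3: not dominated (best time).
P4: not dominated (best tolls).
P5: not dominated (best fuel).
P6: not dominated.
P7: dominated by P4 (distance 354≤379, tolls 6≤10, fuel 57≤97, time 4.7≤7.2).
P8: dominated by P10 (distance 350≤576, tolls 57≤69, fuel 22≤50, time 4.1≤5.1).
P9: dominated by P4 (distance 354≤551, tolls 6≤74, fuel 57≤61, time 4.7≤5.9).
P10: not dominated.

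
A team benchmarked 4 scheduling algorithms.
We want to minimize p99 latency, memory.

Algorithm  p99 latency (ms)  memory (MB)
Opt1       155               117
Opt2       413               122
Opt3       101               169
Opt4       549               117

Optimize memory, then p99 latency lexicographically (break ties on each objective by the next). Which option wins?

First minimize memory: best is 117, kept {Opt1, Opt4}.
Then minimize p99 latency: best is 155, kept {Opt1}.

Opt1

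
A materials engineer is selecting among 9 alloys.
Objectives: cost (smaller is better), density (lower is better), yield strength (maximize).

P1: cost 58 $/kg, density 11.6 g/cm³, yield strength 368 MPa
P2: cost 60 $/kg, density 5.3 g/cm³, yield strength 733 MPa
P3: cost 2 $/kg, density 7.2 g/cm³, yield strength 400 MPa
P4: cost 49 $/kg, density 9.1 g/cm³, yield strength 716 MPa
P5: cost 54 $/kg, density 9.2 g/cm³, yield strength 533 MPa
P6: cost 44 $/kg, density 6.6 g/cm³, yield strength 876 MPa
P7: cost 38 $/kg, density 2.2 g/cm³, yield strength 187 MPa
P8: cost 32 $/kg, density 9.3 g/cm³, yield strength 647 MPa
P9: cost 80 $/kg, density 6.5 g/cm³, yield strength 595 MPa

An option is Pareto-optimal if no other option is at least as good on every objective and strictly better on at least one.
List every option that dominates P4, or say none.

P6

P6: cost 44≤49, density 6.6≤9.1, yield strength 876≥716 — dominates P4.
Others (P1, P2, P3, P5, P7, P8, P9) are each worse than P4 on at least one objective.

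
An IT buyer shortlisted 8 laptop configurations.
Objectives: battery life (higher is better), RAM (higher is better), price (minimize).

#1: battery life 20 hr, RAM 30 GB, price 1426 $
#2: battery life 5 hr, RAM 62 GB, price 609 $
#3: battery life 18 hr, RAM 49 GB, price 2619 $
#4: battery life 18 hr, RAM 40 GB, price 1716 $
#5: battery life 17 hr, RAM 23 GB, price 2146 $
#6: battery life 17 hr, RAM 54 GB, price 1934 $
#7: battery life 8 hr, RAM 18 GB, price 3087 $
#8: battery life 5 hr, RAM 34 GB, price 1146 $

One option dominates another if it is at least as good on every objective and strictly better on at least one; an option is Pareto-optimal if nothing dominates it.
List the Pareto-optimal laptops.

#1, #2, #3, #4, #6

#1: not dominated (best battery life).
#2: not dominated (best RAM).
#3: not dominated.
#4: not dominated.
#5: dominated by #1 (battery life 20≥17, RAM 30≥23, price 1426≤2146).
#6: not dominated.
#7: dominated by #1 (battery life 20≥8, RAM 30≥18, price 1426≤3087).
#8: dominated by #2 (battery life 5≥5, RAM 62≥34, price 609≤1146).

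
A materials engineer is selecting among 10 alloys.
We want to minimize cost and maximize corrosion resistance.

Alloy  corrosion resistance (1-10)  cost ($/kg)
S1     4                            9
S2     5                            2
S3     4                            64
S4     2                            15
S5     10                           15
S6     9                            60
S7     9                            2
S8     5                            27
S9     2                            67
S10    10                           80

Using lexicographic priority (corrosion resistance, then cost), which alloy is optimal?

First maximize corrosion resistance: best is 10, kept {S5, S10}.
Then minimize cost: best is 15, kept {S5}.

S5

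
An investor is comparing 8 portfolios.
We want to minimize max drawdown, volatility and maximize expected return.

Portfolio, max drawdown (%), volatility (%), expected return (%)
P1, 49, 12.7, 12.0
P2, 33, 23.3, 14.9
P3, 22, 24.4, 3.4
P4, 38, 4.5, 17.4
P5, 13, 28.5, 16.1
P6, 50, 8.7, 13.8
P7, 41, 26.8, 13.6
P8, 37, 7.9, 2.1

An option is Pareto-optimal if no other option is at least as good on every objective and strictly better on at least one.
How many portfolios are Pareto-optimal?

5

P1: dominated by P4 (max drawdown 38≤49, volatility 4.5≤12.7, expected return 17.4≥12.0).
P2: not dominated.
P3: not dominated.
P4: not dominated (best volatility).
P5: not dominated (best max drawdown).
P6: dominated by P4 (max drawdown 38≤50, volatility 4.5≤8.7, expected return 17.4≥13.8).
P7: dominated by P2 (max drawdown 33≤41, volatility 23.3≤26.8, expected return 14.9≥13.6).
P8: not dominated.
Pareto-optimal: P2, P3, P4, P5, P8 → 5.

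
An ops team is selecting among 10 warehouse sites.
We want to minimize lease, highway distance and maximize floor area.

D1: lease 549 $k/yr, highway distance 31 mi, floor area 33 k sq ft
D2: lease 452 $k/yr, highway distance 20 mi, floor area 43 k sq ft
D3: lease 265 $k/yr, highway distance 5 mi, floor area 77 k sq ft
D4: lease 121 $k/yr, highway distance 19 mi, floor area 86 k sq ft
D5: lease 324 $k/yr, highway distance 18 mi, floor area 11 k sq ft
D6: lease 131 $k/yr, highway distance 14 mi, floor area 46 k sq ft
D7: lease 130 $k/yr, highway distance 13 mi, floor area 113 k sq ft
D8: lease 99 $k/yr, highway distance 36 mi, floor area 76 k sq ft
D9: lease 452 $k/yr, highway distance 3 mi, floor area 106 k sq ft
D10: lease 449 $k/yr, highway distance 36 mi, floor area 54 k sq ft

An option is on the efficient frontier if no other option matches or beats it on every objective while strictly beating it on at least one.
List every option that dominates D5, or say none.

D3, D6, D7

D3: lease 265≤324, highway distance 5≤18, floor area 77≥11 — dominates D5.
D6: lease 131≤324, highway distance 14≤18, floor area 46≥11 — dominates D5.
D7: lease 130≤324, highway distance 13≤18, floor area 113≥11 — dominates D5.
Others (D1, D2, D4, D8, D9, D10) are each worse than D5 on at least one objective.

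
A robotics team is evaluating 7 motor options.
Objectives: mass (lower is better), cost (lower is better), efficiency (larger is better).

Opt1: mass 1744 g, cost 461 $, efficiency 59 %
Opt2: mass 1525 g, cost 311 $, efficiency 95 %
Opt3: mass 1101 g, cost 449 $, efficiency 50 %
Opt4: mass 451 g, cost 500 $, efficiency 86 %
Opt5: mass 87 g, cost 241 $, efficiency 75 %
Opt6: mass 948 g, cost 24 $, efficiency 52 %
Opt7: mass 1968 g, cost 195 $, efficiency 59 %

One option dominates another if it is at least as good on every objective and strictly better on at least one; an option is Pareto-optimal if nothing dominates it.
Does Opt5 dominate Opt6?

Opt5 vs Opt6: Opt5 is worse on cost (241 vs 24), so it does not dominate Opt6.

No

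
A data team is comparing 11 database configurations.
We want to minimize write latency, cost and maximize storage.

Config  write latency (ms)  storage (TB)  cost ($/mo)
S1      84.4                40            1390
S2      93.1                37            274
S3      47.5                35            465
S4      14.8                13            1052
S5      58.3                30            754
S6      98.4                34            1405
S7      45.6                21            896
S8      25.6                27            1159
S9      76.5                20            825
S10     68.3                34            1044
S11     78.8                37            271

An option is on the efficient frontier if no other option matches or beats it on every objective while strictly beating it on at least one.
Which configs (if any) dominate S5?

S3

S3: write latency 47.5≤58.3, storage 35≥30, cost 465≤754 — dominates S5.
Others (S1, S2, S4, S6, S7, S8, S9, S10, S11) are each worse than S5 on at least one objective.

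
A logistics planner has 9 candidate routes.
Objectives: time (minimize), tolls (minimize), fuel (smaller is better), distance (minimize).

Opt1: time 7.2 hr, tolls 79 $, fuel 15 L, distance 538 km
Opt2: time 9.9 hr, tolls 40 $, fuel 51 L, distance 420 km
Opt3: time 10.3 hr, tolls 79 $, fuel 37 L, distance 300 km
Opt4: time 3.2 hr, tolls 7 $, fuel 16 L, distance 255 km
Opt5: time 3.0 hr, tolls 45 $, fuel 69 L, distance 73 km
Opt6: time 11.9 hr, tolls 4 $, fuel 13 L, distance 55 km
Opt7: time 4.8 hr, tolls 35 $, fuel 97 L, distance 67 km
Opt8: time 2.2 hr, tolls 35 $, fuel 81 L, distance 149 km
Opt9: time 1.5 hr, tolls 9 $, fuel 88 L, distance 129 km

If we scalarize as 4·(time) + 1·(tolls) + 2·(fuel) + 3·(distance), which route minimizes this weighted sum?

Opt6

Opt1: 4·7.2 + 1·79 + 2·15 + 3·538 = 1751.8
Opt2: 4·9.9 + 1·40 + 2·51 + 3·420 = 1441.6
Opt3: 4·10.3 + 1·79 + 2·37 + 3·300 = 1094.2
Opt4: 4·3.2 + 1·7 + 2·16 + 3·255 = 816.8
Opt5: 4·3.0 + 1·45 + 2·69 + 3·73 = 414.0
Opt6: 4·11.9 + 1·4 + 2·13 + 3·55 = 242.6
Opt7: 4·4.8 + 1·35 + 2·97 + 3·67 = 449.2
Opt8: 4·2.2 + 1·35 + 2·81 + 3·149 = 652.8
Opt9: 4·1.5 + 1·9 + 2·88 + 3·129 = 578.0
Lowest: Opt6 at 242.6.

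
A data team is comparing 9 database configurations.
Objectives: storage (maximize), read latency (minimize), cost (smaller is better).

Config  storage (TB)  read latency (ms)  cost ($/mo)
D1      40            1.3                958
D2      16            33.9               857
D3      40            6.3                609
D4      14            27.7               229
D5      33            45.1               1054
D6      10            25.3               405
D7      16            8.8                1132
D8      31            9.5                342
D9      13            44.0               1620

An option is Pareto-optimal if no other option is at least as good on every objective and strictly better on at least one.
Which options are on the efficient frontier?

D1, D3, D4, D8

D1: not dominated (best read latency).
D2: dominated by D3 (storage 40≥16, read latency 6.3≤33.9, cost 609≤857).
D3: not dominated.
D4: not dominated (best cost).
D5: dominated by D1 (storage 40≥33, read latency 1.3≤45.1, cost 958≤1054).
D6: dominated by D8 (storage 31≥10, read latency 9.5≤25.3, cost 342≤405).
D7: dominated by D1 (storage 40≥16, read latency 1.3≤8.8, cost 958≤1132).
D8: not dominated.
D9: dominated by D1 (storage 40≥13, read latency 1.3≤44.0, cost 958≤1620).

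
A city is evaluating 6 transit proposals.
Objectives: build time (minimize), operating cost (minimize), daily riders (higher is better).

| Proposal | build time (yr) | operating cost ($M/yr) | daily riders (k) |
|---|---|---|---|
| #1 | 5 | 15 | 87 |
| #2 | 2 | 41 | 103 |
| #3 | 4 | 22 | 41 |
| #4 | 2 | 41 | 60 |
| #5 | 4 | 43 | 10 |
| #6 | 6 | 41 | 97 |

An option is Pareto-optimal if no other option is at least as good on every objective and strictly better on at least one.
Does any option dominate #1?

#2: worse on operating cost (41 vs 15).
#3: worse on operating cost (22 vs 15).
#4: worse on operating cost (41 vs 15).
#5: worse on operating cost (43 vs 15).
#6: worse on build time (6 vs 5).
No option is at least as good as #1 on every objective and strictly better on one.

No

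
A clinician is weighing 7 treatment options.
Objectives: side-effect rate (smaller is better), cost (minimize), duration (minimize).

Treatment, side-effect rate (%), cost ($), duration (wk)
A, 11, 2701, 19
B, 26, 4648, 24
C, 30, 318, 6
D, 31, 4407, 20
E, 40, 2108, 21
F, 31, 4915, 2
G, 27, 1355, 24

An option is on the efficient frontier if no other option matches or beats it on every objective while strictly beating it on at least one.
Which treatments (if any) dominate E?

C: side-effect rate 30≤40, cost 318≤2108, duration 6≤21 — dominates E.
Others (A, B, D, F, G) are each worse than E on at least one objective.

C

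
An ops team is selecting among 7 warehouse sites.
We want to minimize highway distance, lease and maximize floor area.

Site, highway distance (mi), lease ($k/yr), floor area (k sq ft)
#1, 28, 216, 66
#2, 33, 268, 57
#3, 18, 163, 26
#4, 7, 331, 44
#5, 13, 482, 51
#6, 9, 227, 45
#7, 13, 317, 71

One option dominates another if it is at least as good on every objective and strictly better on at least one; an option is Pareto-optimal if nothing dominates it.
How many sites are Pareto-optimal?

5

#1: not dominated.
#2: dominated by #1 (highway distance 28≤33, lease 216≤268, floor area 66≥57).
#3: not dominated (best lease).
#4: not dominated (best highway distance).
#5: dominated by #7 (highway distance 13≤13, lease 317≤482, floor area 71≥51).
#6: not dominated.
#7: not dominated (best floor area).
Pareto-optimal: #1, #3, #4, #6, #7 → 5.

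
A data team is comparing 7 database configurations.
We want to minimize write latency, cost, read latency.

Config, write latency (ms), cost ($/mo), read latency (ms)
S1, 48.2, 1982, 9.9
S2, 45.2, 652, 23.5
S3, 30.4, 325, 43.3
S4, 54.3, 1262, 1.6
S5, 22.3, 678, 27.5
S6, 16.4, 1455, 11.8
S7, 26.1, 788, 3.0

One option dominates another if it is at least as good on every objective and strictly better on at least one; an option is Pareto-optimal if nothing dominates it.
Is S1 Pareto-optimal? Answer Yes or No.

S7 vs S1: write latency 26.1≤48.2, cost 788≤1982, read latency 3.0≤9.9 — S7 is at least as good on every objective and strictly better on at least one, so S7 dominates S1.

No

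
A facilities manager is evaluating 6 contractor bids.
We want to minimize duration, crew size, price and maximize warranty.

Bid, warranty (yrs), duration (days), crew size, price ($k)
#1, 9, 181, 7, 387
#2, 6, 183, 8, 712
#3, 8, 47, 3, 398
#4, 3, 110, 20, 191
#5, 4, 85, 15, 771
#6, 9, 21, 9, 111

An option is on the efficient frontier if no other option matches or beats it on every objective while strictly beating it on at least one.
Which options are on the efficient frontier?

#1: not dominated.
#2: dominated by #1 (warranty 9≥6, duration 181≤183, crew size 7≤8, price 387≤712).
#3: not dominated (best crew size).
#4: dominated by #6 (warranty 9≥3, duration 21≤110, crew size 9≤20, price 111≤191).
#5: dominated by #3 (warranty 8≥4, duration 47≤85, crew size 3≤15, price 398≤771).
#6: not dominated (best duration).

#1, #3, #6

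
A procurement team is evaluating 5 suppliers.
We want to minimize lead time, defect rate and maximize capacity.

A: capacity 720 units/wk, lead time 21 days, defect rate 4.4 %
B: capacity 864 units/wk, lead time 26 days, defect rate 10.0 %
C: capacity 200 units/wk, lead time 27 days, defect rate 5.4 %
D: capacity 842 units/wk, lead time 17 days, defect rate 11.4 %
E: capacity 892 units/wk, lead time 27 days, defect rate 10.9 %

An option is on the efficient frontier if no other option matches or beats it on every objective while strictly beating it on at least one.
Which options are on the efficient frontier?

A, B, D, E

A: not dominated (best defect rate).
B: not dominated.
C: dominated by A (capacity 720≥200, lead time 21≤27, defect rate 4.4≤5.4).
D: not dominated (best lead time).
E: not dominated (best capacity).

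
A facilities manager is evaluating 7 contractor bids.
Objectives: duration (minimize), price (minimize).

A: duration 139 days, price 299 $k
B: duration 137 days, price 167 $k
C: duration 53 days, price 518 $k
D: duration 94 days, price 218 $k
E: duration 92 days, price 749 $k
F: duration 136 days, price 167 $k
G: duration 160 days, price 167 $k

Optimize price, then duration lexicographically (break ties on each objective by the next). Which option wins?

First minimize price: best is 167, kept {B, F, G}.
Then minimize duration: best is 136, kept {F}.

F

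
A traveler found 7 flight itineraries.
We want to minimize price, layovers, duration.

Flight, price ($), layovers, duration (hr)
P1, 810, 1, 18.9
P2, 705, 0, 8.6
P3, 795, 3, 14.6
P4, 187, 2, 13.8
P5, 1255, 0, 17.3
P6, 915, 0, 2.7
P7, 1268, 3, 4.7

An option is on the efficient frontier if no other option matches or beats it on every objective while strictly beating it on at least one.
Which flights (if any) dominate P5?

P2: price 705≤1255, layovers 0≤0, duration 8.6≤17.3 — dominates P5.
P6: price 915≤1255, layovers 0≤0, duration 2.7≤17.3 — dominates P5.
Others (P1, P3, P4, P7) are each worse than P5 on at least one objective.

P2, P6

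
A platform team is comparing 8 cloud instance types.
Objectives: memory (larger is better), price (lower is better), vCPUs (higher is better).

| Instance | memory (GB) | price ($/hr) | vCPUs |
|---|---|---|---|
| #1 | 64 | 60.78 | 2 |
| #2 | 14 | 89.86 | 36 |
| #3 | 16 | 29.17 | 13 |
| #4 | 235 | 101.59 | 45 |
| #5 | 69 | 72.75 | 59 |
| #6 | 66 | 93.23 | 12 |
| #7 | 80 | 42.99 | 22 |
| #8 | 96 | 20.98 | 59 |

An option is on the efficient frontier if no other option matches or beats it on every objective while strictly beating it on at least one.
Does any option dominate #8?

#1: worse on memory (64 vs 96).
#2: worse on memory (14 vs 96).
#3: worse on memory (16 vs 96).
#4: worse on price (101.59 vs 20.98).
#5: worse on memory (69 vs 96).
#6: worse on memory (66 vs 96).
#7: worse on memory (80 vs 96).
No option is at least as good as #8 on every objective and strictly better on one.

No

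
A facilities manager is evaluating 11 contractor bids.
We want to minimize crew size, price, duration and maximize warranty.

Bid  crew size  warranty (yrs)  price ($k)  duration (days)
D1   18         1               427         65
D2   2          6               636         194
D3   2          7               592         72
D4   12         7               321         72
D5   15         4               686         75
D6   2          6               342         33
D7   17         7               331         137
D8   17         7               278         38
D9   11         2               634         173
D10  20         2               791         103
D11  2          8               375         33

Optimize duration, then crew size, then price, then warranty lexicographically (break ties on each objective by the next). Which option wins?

D6

First minimize duration: best is 33, kept {D6, D11}.
Then minimize crew size: best is 2, kept {D6, D11}.
Then minimize price: best is 342, kept {D6}.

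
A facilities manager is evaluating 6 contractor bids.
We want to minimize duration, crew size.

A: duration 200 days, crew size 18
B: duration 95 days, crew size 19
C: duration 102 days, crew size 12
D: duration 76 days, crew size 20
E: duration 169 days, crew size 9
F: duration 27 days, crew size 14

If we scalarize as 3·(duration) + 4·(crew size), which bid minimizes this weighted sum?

F

A: 3·200 + 4·18 = 672
B: 3·95 + 4·19 = 361
C: 3·102 + 4·12 = 354
D: 3·76 + 4·20 = 308
E: 3·169 + 4·9 = 543
F: 3·27 + 4·14 = 137
Lowest: F at 137.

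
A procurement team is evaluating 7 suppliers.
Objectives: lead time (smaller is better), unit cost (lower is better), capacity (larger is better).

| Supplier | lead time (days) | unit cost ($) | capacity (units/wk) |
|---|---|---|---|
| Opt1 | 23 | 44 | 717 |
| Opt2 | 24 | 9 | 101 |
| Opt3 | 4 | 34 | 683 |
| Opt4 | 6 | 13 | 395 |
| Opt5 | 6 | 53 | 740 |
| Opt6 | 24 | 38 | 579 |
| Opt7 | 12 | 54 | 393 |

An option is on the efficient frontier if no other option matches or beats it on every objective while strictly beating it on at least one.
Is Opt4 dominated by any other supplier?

No

Opt1: worse on lead time (23 vs 6).
Opt2: worse on lead time (24 vs 6).
Opt3: worse on unit cost (34 vs 13).
Opt5: worse on unit cost (53 vs 13).
Opt6: worse on lead time (24 vs 6).
Opt7: worse on lead time (12 vs 6).
No option is at least as good as Opt4 on every objective and strictly better on one.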